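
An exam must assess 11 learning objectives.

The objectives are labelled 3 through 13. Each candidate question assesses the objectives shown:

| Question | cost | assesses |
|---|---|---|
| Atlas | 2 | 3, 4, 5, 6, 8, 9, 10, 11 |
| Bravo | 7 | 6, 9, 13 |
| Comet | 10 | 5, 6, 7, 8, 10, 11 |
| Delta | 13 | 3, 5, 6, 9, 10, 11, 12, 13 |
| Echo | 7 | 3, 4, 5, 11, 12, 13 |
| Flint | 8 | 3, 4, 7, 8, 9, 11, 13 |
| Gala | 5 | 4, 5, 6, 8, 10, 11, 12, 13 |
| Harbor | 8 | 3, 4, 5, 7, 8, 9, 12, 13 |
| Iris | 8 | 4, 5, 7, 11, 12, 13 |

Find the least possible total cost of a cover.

10

Atlas, Iris together cover every objective (Atlas ∪ Iris = {3, 4, 5, 6, 7, 8, 9, 10, 11, 12, 13}); total cost 2 + 8 = 10.
The greedy pick Atlas, Gala, Flint costs 15; no covering selection beats 10.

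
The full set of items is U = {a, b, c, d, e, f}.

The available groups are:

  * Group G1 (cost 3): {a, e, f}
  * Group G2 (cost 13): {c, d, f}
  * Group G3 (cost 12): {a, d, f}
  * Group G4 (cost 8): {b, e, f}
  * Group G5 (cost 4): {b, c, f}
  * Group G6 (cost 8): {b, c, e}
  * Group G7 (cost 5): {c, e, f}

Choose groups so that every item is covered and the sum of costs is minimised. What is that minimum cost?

19

G1, G3, G5 together cover every item (G1 ∪ G3 ∪ G5 = {a, b, c, d, e, f}); total cost 3 + 12 + 4 = 19.
No covering selection has total cost below 19.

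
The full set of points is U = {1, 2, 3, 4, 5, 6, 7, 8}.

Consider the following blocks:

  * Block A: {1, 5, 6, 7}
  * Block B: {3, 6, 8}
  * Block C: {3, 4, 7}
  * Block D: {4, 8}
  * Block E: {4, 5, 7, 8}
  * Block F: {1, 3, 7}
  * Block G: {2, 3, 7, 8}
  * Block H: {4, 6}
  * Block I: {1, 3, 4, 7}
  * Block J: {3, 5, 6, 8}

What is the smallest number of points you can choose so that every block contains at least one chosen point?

The 3 points {6, 7, 8} hit every block.
No choice of 2 points meets every block, so 3 is the minimum.

3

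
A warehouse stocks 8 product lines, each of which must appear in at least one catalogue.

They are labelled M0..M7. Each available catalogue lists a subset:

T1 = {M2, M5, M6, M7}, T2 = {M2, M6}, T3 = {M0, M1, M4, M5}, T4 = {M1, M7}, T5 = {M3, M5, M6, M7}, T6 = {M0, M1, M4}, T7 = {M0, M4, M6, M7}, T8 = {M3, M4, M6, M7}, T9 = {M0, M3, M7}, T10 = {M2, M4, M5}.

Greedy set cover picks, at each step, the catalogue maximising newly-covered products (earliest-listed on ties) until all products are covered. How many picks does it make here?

3

Greedy: pick T1 (covers 4 new) → pick T3 (covers 3 new) → pick T5 (covers 1 new). Total picks: 3.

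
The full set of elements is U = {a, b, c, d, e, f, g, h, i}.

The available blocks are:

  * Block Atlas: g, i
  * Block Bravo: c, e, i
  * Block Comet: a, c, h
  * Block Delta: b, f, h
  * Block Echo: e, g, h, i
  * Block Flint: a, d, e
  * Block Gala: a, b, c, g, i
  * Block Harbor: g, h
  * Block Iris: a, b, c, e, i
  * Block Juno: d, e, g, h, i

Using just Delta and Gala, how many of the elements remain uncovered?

2

Union of Delta, Gala = {a, b, c, f, g, h, i}.
Not covered: d, e — 2 elements.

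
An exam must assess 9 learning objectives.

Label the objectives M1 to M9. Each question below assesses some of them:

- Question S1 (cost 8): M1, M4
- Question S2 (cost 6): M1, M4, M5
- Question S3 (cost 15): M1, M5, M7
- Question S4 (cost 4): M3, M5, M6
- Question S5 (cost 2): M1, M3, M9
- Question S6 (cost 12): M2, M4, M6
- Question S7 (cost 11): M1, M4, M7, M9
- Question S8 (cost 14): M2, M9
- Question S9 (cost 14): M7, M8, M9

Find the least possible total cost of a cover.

S4, S5, S6, S9 together cover every objective (S4 ∪ S5 ∪ S6 ∪ S9 = {M1, M2, M3, M4, M5, M6, M7, M8, M9}); total cost 4 + 2 + 12 + 14 = 32.
The greedy pick S5, S4, S7, S6, S9 costs 43; no covering selection beats 32.

32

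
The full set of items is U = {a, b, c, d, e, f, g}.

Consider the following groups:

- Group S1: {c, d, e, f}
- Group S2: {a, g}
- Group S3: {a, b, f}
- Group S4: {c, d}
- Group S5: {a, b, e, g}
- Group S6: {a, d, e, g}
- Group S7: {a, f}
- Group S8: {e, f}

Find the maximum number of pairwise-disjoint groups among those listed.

S2, S4, S8 are pairwise disjoint (S2={a,g}; S4={c,d}; S8={e,f}).
Every remaining group overlaps one of these, and no 4 of the listed groups are pairwise disjoint, so 3 is the maximum.

3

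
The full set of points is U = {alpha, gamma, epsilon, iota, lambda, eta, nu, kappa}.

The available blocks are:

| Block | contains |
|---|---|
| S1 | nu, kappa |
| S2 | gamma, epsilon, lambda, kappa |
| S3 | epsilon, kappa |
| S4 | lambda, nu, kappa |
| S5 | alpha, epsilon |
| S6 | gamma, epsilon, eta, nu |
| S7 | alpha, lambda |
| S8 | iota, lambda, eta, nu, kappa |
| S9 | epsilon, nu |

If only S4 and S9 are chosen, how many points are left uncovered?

4

Union of S4, S9 = {epsilon, lambda, nu, kappa}.
Not covered: alpha, gamma, iota, eta — 4 points.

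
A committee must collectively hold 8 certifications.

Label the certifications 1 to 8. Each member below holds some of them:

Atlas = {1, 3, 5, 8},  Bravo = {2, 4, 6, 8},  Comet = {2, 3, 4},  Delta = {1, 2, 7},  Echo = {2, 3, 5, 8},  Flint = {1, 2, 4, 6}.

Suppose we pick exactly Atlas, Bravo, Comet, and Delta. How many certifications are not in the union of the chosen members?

Union of Atlas, Bravo, Comet, Delta = {1, 2, 3, 4, 5, 6, 7, 8} — that's every certification, so 0 are uncovered.

0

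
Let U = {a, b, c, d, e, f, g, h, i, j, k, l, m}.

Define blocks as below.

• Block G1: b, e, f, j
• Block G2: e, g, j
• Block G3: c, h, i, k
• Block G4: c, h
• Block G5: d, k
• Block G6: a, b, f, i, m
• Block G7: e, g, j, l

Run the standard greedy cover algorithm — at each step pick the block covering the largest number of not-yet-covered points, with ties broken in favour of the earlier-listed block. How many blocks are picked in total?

4

Greedy: pick G6 (covers 5 new) → pick G7 (covers 4 new) → pick G3 (covers 3 new) → pick G5 (covers 1 new). Total picks: 4.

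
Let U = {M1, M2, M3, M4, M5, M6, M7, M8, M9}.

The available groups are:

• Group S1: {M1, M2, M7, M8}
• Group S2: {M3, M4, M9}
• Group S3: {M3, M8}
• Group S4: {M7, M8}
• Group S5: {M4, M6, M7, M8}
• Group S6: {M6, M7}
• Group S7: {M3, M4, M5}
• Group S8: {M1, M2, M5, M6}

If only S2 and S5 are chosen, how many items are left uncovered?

3

Union of S2, S5 = {M3, M4, M6, M7, M8, M9}.
Not covered: M1, M2, M5 — 3 items.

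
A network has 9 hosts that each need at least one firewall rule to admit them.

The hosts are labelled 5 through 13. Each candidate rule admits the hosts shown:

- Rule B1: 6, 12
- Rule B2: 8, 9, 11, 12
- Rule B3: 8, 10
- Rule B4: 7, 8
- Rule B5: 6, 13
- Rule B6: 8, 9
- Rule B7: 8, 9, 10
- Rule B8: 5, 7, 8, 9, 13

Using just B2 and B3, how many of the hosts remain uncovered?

Union of B2, B3 = {8, 9, 10, 11, 12}.
Not covered: 5, 6, 7, 13 — 4 hosts.

4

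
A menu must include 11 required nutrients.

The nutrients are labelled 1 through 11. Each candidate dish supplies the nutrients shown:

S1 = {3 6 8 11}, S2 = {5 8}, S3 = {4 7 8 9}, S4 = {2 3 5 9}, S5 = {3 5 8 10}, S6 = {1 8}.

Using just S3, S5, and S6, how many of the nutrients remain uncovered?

Union of S3, S5, S6 = {1, 3, 4, 5, 7, 8, 9, 10}.
Not covered: 2, 6, 11 — 3 nutrients.

3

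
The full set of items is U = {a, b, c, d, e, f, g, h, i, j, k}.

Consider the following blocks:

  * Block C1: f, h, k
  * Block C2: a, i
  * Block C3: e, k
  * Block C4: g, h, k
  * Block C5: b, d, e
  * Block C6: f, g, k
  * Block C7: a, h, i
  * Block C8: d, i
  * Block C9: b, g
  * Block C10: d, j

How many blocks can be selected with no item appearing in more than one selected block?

4

C1, C2, C9, C10 are pairwise disjoint (C1={f,h,k}; C2={a,i}; C9={b,g}; C10={d,j}).
Every remaining block overlaps one of these, and no 5 of the listed blocks are pairwise disjoint, so 4 is the maximum.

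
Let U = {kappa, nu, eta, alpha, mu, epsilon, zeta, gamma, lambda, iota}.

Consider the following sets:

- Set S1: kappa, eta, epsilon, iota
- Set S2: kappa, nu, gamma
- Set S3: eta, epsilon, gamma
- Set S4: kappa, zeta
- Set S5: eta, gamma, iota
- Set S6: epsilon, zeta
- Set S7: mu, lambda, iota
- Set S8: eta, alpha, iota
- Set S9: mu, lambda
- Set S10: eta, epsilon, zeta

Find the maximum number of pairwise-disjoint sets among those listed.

S2, S6, S8, S9 are pairwise disjoint (S2={kappa,nu,gamma}; S6={epsilon,zeta}; S8={eta,alpha,iota}; S9={mu,lambda}).
Every remaining set overlaps one of these, and no 5 of the listed sets are pairwise disjoint, so 4 is the maximum.

4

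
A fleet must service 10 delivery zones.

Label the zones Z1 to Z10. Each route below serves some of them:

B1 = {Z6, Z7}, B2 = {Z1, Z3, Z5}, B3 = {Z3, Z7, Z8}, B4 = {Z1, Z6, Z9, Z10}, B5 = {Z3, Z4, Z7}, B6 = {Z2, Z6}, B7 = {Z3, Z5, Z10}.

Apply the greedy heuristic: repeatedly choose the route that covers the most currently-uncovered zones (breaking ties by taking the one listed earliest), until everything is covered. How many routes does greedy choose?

Greedy: pick B4 (covers 4 new) → pick B3 (covers 3 new) → pick B2 (covers 1 new) → pick B5 (covers 1 new) → pick B6 (covers 1 new). Total picks: 5.

5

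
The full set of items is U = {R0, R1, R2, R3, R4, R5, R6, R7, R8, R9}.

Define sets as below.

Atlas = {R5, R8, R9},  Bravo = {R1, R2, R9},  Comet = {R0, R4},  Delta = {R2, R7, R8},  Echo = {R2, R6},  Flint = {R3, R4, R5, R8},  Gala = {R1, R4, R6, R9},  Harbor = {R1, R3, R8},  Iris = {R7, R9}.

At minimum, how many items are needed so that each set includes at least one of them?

H = {R2, R4, R8, R9} meets every set (each contains at least one member of H), and |H| = 4.
The sets Comet, Echo, Harbor, Iris are pairwise disjoint, so any hitting set needs a separate item for each — at least 4. Hence 4 is optimal.

4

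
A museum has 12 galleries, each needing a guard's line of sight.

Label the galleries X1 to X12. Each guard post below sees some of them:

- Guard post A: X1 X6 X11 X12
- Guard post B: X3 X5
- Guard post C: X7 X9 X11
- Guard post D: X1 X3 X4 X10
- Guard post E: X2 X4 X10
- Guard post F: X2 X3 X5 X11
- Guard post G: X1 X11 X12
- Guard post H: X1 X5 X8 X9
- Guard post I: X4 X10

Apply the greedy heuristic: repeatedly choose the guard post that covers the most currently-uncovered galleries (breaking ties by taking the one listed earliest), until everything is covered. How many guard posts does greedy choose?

5

Greedy: pick A (covers 4 new) → pick D (covers 3 new) → pick H (covers 3 new) → pick C (covers 1 new) → pick E (covers 1 new). Total picks: 5.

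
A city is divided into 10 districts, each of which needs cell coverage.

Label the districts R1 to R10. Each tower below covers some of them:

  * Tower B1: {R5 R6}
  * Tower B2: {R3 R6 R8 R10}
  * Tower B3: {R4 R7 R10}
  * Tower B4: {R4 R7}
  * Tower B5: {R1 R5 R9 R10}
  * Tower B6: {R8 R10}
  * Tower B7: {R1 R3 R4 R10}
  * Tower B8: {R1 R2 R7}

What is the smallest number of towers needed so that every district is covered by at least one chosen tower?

B2 and B5 and B7 and B8 together: B2 ∪ B5 ∪ B7 ∪ B8 = {R1, R2, R3, R4, R5, R6, R7, R8, R9, R10} — every district is covered.
No 3 of the 8 towers cover everything (all 56 combinations miss at least one district), so 4 is optimal.

4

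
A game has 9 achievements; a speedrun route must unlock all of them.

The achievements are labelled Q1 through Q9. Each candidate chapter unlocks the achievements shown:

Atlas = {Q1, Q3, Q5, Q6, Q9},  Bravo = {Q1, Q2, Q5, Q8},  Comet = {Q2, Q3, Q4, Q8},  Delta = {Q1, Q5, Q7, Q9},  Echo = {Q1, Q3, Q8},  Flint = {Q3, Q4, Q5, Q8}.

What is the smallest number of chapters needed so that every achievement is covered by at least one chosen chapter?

Take {Atlas, Comet, Delta}. Their union is {Q1, Q2, Q3, Q4, Q5, Q6, Q7, Q8, Q9}, which is all 9 achievements.
Only Atlas contains Q6, so Atlas is forced; the remaining 4 achievements need at least 2 more chapters (each remaining chapter adds at most 3) — so at least 3 chapters are needed, and 3 is optimal.

3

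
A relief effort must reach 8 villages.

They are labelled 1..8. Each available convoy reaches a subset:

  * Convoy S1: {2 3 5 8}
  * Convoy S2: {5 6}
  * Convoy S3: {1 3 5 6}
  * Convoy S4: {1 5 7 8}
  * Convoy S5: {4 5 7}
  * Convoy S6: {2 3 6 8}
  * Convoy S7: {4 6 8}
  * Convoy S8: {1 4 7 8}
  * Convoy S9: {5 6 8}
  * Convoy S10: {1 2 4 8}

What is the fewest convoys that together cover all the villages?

3

Take {S3, S5, S10}. Their union is {1, 2, 3, 4, 5, 6, 7, 8}, which is all 8 villages.
No 2 of the 10 convoys cover everything (all 45 combinations miss at least one village), so 3 is optimal.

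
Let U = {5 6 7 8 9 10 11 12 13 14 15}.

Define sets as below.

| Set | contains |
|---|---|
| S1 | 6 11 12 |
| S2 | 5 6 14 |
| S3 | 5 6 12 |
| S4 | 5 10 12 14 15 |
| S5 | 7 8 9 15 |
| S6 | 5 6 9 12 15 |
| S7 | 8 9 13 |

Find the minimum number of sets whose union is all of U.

4

S1 and S4 and S5 and S7 together: S1 ∪ S4 ∪ S5 ∪ S7 = {5, 6, 7, 8, 9, 10, 11, 12, 13, 14, 15} — every item is covered.
No 3 of the 7 sets cover everything (all 35 combinations miss at least one item), so 4 is optimal.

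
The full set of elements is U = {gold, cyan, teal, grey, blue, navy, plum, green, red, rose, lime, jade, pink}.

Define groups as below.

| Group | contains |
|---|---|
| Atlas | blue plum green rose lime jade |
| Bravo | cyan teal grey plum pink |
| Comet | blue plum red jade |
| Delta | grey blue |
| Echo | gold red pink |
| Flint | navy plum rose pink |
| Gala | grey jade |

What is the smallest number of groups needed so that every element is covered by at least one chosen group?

4

Atlas, Bravo, Echo, and Flint cover everything between them: the union {gold, cyan, teal, grey, blue, navy, plum, green, red, rose, lime, jade, pink} is all of U.
Only Flint contains navy, so Flint is forced; the remaining 9 elements need at least 3 more groups (each remaining group adds at most 4) — so at least 4 groups are needed, and 4 is optimal.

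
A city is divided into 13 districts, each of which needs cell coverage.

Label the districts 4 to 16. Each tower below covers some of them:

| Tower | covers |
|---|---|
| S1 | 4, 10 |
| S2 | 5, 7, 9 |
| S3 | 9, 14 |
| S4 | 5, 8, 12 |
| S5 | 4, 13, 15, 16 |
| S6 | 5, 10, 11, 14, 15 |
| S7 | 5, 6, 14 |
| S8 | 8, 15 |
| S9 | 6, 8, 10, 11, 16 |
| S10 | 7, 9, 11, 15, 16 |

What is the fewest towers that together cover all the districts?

5

Take {S2, S3, S4, S5, S9}. Their union is {4, 5, 6, 7, 8, 9, 10, 11, 12, 13, 14, 15, 16}, which is all 13 districts.
No 4 of the 10 towers cover everything (all 210 combinations miss at least one district), so 5 is optimal.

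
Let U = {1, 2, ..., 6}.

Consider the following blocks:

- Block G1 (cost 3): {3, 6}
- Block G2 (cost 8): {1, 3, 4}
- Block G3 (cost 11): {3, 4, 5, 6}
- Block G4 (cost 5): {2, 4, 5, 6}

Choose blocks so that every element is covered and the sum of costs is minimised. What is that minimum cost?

13

G2, G4 together cover every element (G2 ∪ G4 = {1, 2, 3, 4, 5, 6}); total cost 8 + 5 = 13.
The greedy pick G4, G1, G2 costs 16; no covering selection beats 13.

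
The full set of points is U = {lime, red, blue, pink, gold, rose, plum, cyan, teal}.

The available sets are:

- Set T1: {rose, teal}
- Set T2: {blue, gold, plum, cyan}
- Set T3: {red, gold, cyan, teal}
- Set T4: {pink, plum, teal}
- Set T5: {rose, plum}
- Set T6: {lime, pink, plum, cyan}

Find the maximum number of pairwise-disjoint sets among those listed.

T1, T2 are pairwise disjoint (T1={rose,teal}; T2={blue,gold,plum,cyan}).
Every remaining set overlaps one of these, and no 3 of the listed sets are pairwise disjoint, so 2 is the maximum.

2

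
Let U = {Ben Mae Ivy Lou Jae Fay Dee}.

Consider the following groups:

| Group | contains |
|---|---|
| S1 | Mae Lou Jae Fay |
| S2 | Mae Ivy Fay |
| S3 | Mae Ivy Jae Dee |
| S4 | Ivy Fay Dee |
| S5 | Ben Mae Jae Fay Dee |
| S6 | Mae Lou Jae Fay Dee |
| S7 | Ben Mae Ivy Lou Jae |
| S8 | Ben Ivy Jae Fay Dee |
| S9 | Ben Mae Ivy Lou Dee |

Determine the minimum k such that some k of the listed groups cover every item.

2

Take {S5, S7}. Their union is {Ben, Mae, Ivy, Lou, Jae, Fay, Dee}, which is all 7 items.
No single group has all 7 items (the largest, S5, has 5), so 2 is optimal.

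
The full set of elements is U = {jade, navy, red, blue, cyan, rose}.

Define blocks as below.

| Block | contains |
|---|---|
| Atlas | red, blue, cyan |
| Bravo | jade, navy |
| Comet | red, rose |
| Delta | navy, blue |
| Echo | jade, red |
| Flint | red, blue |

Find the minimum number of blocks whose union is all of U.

3

Take {Atlas, Bravo, Comet}. Their union is {jade, navy, red, blue, cyan, rose}, which is all 6 elements.
Only Atlas contains cyan, so Atlas is forced; the remaining 3 elements need at least 2 more blocks (each remaining block adds at most 2) — so at least 3 blocks are needed, and 3 is optimal.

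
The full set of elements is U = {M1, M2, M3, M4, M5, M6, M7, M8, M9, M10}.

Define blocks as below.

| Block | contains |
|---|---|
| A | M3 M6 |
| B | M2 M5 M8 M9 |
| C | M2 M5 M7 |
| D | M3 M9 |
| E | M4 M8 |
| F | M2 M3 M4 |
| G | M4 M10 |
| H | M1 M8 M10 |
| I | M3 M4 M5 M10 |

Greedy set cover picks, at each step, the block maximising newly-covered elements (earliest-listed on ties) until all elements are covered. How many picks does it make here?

5

Greedy: pick B (covers 4 new) → pick I (covers 3 new) → pick A (covers 1 new) → pick C (covers 1 new) → pick H (covers 1 new). Total picks: 5.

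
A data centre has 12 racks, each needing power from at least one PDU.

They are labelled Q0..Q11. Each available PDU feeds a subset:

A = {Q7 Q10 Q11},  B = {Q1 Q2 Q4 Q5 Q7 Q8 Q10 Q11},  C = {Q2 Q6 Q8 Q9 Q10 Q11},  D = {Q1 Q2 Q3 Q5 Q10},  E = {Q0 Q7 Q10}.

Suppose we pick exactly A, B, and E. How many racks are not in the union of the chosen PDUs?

Union of A, B, E = {Q0, Q1, Q2, Q4, Q5, Q7, Q8, Q10, Q11}.
Not covered: Q3, Q6, Q9 — 3 racks.

3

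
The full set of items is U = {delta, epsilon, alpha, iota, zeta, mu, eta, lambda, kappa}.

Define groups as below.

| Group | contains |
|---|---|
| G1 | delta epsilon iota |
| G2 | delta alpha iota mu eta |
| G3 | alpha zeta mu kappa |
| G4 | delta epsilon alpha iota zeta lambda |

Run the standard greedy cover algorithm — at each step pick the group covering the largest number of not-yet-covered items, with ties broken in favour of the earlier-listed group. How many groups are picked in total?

Greedy: pick G4 (covers 6 new) → pick G2 (covers 2 new) → pick G3 (covers 1 new). Total picks: 3.

3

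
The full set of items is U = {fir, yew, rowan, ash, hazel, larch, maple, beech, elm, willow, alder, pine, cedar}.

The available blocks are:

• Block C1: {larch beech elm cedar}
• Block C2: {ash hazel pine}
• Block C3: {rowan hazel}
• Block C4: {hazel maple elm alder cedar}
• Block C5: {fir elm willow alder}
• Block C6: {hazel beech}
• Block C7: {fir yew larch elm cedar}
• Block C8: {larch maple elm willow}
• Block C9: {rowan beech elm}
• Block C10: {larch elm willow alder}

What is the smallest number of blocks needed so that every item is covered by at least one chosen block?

5

Take {C2, C5, C7, C8, C9}. Their union is {fir, yew, rowan, ash, hazel, larch, maple, beech, elm, willow, alder, pine, cedar}, which is all 13 items.
No 4 of the 10 blocks cover everything (all 210 combinations miss at least one item), so 5 is optimal.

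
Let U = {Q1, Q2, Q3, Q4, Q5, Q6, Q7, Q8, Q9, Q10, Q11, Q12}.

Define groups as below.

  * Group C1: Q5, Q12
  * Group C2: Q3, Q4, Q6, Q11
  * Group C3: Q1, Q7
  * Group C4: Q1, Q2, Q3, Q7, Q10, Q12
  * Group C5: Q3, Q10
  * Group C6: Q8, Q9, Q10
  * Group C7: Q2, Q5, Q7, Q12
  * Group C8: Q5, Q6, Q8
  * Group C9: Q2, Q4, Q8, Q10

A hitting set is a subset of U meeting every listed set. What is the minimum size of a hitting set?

4

The 4 points {Q1, Q5, Q6, Q10} hit every group.
The groups C1, C2, C3, C6 are pairwise disjoint, so any hitting set needs a separate point for each — at least 4. Hence 4 is optimal.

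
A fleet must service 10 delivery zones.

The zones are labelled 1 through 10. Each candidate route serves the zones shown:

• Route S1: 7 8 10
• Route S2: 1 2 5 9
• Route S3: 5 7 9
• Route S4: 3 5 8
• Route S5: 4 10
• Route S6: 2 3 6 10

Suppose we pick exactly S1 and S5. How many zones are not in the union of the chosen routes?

Union of S1, S5 = {4, 7, 8, 10}.
Not covered: 1, 2, 3, 5, 6, 9 — 6 zones.

6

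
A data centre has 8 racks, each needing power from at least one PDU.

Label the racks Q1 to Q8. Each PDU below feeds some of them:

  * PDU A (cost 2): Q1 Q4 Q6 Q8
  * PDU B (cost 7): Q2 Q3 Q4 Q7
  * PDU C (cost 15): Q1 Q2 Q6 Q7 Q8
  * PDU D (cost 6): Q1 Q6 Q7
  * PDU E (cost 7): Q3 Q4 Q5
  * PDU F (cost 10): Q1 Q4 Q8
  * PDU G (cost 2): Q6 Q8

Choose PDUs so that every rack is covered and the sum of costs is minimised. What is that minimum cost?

16

A, B, E together cover every rack (A ∪ B ∪ E = {Q1, Q2, Q3, Q4, Q5, Q6, Q7, Q8}); total cost 2 + 7 + 7 = 16.
No covering selection has total cost below 16.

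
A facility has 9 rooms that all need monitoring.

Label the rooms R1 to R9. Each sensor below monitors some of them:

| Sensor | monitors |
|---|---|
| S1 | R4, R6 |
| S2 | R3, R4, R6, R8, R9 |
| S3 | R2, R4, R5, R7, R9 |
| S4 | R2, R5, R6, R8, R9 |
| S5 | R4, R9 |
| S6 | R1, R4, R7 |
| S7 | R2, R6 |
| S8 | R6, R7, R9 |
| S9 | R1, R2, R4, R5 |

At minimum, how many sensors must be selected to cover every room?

S2 and S3 and S6 together: S2 ∪ S3 ∪ S6 = {R1, R2, R3, R4, R5, R6, R7, R8, R9} — every room is covered.
Only S2 contains R3, so S2 is forced; the remaining 4 rooms need at least 2 more sensors (each remaining sensor adds at most 3) — so at least 3 sensors are needed, and 3 is optimal.

3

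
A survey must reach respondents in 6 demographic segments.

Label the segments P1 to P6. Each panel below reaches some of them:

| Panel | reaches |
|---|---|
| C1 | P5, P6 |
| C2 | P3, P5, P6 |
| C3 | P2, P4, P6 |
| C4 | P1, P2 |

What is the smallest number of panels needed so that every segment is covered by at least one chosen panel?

C2 and C3 and C4 together: C2 ∪ C3 ∪ C4 = {P1, P2, P3, P4, P5, P6} — every segment is covered.
Only C4 contains P1, so C4 is forced; the remaining 4 segments need at least 2 more panels (each remaining panel adds at most 3) — so at least 3 panels are needed, and 3 is optimal.

3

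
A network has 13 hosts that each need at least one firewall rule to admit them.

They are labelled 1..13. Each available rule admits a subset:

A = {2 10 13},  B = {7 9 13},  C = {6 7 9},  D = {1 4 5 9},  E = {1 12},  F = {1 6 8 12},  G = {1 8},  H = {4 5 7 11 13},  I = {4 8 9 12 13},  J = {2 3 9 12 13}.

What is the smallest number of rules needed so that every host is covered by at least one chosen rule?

4

Take {A, F, H, J}. Their union is {1, 2, 3, 4, 5, 6, 7, 8, 9, 10, 11, 12, 13}, which is all 13 hosts.
Only A contains 10, so A is forced; the remaining 10 hosts need at least 3 more rules (each remaining rule adds at most 4) — so at least 4 rules are needed, and 4 is optimal.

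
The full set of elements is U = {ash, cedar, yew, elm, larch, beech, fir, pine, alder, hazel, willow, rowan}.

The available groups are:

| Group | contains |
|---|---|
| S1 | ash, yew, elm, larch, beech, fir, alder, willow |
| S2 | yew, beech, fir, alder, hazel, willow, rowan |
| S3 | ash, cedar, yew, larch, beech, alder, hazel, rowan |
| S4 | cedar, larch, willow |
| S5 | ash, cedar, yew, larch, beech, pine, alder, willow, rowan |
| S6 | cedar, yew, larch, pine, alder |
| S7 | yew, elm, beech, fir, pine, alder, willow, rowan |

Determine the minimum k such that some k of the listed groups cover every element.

Take {S3, S7}. Their union is {ash, cedar, yew, elm, larch, beech, fir, pine, alder, hazel, willow, rowan}, which is all 12 elements.
No single group has all 12 elements (the largest, S5, has 9), so 2 is optimal.

2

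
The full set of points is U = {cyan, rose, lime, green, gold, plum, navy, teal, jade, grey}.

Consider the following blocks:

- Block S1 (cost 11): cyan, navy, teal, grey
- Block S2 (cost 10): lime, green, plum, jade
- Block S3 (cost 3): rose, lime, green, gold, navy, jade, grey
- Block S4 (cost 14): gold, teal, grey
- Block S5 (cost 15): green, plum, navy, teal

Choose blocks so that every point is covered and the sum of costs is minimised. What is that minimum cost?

24

S1, S2, S3 together cover every point (S1 ∪ S2 ∪ S3 = {cyan, rose, lime, green, gold, plum, navy, teal, jade, grey}); total cost 11 + 10 + 3 = 24.
No covering selection has total cost below 24.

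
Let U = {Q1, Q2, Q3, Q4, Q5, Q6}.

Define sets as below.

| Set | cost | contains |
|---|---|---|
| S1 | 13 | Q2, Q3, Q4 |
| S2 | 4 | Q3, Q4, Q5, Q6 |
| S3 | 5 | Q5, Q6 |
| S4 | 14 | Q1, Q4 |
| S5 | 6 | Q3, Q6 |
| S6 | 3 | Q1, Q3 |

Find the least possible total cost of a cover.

20

S1, S2, S6 together cover every element (S1 ∪ S2 ∪ S6 = {Q1, Q2, Q3, Q4, Q5, Q6}); total cost 13 + 4 + 3 = 20.
No covering selection has total cost below 20.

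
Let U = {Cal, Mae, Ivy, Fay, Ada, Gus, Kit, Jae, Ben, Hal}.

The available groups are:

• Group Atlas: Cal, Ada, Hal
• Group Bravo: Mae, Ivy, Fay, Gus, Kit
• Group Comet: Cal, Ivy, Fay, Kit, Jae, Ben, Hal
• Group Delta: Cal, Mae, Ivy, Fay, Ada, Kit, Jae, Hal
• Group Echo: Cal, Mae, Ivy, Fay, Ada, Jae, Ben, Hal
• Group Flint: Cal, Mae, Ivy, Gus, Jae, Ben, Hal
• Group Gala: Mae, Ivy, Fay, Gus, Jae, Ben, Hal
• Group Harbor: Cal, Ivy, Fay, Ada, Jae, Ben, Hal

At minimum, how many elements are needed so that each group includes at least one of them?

H = {Cal, Fay} meets every group (each contains at least one member of H), and |H| = 2.
The groups Atlas, Bravo are pairwise disjoint, so any hitting set needs a separate element for each — at least 2. Hence 2 is optimal.

2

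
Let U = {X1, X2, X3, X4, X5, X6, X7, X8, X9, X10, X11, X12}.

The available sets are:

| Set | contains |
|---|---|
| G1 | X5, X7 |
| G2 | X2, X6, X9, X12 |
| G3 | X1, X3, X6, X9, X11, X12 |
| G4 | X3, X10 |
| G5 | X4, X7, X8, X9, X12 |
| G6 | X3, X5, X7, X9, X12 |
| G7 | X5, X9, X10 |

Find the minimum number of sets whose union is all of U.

G2, G3, G5, and G7 cover everything between them: the union {X1, X2, X3, X4, X5, X6, X7, X8, X9, X10, X11, X12} is all of U.
Only G2 contains X2, so G2 is forced; the remaining 8 points need at least 3 more sets (each remaining set adds at most 3) — so at least 4 sets are needed, and 4 is optimal.

4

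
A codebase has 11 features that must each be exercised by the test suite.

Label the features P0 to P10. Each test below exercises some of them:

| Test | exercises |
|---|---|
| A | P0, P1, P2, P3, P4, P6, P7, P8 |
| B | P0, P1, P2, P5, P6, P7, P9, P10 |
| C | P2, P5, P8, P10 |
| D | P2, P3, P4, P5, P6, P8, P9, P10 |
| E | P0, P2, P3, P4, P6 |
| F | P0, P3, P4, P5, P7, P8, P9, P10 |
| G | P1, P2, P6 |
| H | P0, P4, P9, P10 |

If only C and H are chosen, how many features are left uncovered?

4

Union of C, H = {P0, P2, P4, P5, P8, P9, P10}.
Not covered: P1, P3, P6, P7 — 4 features.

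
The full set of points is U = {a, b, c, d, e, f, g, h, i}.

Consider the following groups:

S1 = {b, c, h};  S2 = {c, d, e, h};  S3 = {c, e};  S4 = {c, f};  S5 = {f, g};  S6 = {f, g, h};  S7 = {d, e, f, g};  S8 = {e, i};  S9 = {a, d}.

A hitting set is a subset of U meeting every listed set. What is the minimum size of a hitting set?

T = {a, c, e, f} meets every group (each contains at least one member of T), and |T| = 4.
The groups S1, S5, S8, S9 are pairwise disjoint, so any hitting set needs a separate point for each — at least 4. Hence 4 is optimal.

4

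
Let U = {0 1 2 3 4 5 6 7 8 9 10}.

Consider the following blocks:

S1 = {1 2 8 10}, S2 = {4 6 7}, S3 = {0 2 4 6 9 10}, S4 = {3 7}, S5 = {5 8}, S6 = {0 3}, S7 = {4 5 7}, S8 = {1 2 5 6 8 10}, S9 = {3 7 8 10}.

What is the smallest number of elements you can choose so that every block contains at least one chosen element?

3

Take H = {3, 4, 8}. Each listed block contains at least one of these, so H is a hitting set of size 3.
The blocks S2, S5, S6 are pairwise disjoint, so any hitting set needs a separate element for each — at least 3. Hence 3 is optimal.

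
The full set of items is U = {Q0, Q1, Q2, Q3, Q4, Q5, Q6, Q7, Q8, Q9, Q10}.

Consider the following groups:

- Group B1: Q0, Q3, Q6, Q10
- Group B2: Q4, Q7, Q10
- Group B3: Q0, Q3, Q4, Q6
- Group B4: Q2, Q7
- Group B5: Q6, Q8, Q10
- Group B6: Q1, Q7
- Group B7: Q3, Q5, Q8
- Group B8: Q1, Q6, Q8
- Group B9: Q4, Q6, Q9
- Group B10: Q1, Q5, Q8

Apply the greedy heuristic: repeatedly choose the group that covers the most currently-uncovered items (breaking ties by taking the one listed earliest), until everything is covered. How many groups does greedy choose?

Greedy: pick B1 (covers 4 new) → pick B10 (covers 3 new) → pick B2 (covers 2 new) → pick B4 (covers 1 new) → pick B9 (covers 1 new). Total picks: 5.
(The true minimum cover uses only 4 groups, so greedy is not optimal here.)

5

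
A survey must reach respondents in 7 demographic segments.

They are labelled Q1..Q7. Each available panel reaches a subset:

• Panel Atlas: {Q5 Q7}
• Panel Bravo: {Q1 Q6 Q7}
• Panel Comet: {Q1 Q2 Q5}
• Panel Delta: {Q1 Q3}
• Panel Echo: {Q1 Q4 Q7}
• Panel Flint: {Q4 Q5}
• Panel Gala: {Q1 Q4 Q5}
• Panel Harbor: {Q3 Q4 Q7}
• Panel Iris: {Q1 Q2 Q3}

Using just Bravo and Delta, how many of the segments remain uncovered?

3

Union of Bravo, Delta = {Q1, Q3, Q6, Q7}.
Not covered: Q2, Q4, Q5 — 3 segments.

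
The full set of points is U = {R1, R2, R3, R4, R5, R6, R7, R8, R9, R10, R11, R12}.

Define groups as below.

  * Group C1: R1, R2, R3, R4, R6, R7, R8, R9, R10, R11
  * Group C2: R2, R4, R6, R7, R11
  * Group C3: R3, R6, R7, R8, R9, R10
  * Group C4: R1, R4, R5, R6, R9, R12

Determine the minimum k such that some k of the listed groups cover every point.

2

C1 and C4 cover everything between them: the union {R1, R2, R3, R4, R5, R6, R7, R8, R9, R10, R11, R12} is all of U.
No single group has all 12 points (the largest, C1, has 10), so 2 is optimal.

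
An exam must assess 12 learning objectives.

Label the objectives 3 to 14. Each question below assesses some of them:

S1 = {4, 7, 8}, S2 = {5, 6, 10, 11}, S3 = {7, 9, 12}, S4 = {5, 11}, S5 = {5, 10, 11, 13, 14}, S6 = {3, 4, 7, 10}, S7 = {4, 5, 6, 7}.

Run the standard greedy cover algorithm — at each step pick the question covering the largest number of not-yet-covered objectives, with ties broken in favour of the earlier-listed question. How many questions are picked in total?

5

Greedy: pick S5 (covers 5 new) → pick S1 (covers 3 new) → pick S3 (covers 2 new) → pick S2 (covers 1 new) → pick S6 (covers 1 new). Total picks: 5.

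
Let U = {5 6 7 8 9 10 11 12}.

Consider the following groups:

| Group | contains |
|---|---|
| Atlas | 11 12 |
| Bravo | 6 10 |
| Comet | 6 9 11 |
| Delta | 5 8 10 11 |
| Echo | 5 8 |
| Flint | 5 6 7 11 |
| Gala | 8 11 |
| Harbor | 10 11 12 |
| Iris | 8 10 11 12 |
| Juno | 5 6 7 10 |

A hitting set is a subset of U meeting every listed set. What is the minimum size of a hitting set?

Take H = {6, 8, 12}. Each listed group contains at least one of these, so H is a hitting set of size 3.
The groups Atlas, Bravo, Echo are pairwise disjoint, so any hitting set needs a separate point for each — at least 3. Hence 3 is optimal.

3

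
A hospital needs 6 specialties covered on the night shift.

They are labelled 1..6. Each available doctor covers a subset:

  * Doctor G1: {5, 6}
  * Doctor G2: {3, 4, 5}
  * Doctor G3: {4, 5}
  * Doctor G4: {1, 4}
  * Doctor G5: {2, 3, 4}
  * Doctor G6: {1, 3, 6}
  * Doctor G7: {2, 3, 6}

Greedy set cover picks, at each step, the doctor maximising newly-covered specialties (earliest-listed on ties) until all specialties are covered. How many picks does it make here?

3

Greedy: pick G2 (covers 3 new) → pick G6 (covers 2 new) → pick G5 (covers 1 new). Total picks: 3.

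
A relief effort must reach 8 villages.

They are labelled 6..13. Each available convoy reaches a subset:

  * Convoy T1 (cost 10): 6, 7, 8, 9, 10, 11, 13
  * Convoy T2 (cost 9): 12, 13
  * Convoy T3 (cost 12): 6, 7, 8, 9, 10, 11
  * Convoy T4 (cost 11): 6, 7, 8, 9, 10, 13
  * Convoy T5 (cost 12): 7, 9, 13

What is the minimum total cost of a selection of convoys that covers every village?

19

T1, T2 together cover every village (T1 ∪ T2 = {6, 7, 8, 9, 10, 11, 12, 13}); total cost 10 + 9 = 19.
No covering selection has total cost below 19.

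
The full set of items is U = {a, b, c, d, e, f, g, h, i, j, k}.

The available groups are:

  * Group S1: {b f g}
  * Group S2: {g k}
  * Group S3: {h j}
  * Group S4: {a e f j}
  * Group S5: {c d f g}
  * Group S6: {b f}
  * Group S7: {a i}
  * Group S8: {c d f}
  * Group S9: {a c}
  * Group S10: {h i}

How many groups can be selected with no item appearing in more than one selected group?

S2, S3, S7, S8 are pairwise disjoint (S2={g,k}; S3={h,j}; S7={a,i}; S8={c,d,f}).
Every remaining group overlaps one of these, and no 5 of the listed groups are pairwise disjoint, so 4 is the maximum.

4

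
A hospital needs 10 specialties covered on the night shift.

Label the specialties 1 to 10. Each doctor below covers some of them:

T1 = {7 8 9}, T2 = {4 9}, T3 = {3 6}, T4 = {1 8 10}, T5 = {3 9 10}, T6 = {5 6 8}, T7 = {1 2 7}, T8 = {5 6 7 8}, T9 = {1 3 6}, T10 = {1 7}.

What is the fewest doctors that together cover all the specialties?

Take {T2, T5, T7, T8}. Their union is {1, 2, 3, 4, 5, 6, 7, 8, 9, 10}, which is all 10 specialties.
Only T7 contains 2, so T7 is forced; the remaining 7 specialties need at least 3 more doctors (each remaining doctor adds at most 3) — so at least 4 doctors are needed, and 4 is optimal.

4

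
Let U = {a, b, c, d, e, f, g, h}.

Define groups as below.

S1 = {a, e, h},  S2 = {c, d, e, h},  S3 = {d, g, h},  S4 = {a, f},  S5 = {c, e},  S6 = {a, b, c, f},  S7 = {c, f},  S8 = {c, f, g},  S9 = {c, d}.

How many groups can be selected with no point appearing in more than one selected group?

S3, S4, S5 are pairwise disjoint (S3={d,g,h}; S4={a,f}; S5={c,e}).
Every remaining group overlaps one of these, and no 4 of the listed groups are pairwise disjoint, so 3 is the maximum.

3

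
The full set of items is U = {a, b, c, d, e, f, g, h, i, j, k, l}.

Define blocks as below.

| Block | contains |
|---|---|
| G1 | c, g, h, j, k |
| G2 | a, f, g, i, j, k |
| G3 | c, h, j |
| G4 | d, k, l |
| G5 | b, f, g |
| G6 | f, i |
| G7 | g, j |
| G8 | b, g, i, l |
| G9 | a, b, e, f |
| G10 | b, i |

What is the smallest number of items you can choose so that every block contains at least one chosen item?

4

T = {f, i, j, l} meets every block (each contains at least one member of T), and |T| = 4.
No choice of 3 items meets every block, so 4 is the minimum.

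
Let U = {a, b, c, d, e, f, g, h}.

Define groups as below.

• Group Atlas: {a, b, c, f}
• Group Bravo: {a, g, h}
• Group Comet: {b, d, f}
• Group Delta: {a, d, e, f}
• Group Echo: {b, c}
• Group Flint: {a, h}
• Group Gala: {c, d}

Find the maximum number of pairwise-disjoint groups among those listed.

2

Bravo, Gala are pairwise disjoint (Bravo={a,g,h}; Gala={c,d}).
Every remaining group overlaps one of these, and no 3 of the listed groups are pairwise disjoint, so 2 is the maximum.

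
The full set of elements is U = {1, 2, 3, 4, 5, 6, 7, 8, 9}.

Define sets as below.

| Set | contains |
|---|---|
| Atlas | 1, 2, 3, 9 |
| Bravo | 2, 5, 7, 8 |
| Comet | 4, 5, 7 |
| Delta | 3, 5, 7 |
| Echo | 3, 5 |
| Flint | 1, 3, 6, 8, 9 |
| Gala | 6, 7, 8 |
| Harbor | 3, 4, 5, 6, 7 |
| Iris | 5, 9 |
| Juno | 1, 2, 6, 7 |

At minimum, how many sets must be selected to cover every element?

3

Atlas, Comet, and Gala cover everything between them: the union {1, 2, 3, 4, 5, 6, 7, 8, 9} is all of U.
No 2 of the 10 sets cover everything (all 45 combinations miss at least one element), so 3 is optimal.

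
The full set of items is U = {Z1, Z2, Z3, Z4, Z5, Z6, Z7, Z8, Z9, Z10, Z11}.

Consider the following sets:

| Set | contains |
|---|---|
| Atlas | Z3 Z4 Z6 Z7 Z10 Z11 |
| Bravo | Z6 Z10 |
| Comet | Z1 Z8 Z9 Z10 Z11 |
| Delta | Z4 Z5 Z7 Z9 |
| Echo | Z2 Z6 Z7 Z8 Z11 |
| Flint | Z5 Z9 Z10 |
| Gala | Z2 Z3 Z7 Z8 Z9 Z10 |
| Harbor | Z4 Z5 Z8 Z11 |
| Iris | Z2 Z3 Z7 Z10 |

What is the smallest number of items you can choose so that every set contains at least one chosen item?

3

Take H = {Z9, Z10, Z11}. Each listed set contains at least one of these, so H is a hitting set of size 3.
No choice of 2 items meets every set, so 3 is the minimum.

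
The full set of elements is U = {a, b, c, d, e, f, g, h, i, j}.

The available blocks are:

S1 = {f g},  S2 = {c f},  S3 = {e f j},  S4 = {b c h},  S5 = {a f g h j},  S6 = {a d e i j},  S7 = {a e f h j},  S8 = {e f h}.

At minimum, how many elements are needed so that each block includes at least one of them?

T = {c, f, i} meets every block (each contains at least one member of T), and |T| = 3.
The blocks S1, S4, S6 are pairwise disjoint, so any hitting set needs a separate element for each — at least 3. Hence 3 is optimal.

3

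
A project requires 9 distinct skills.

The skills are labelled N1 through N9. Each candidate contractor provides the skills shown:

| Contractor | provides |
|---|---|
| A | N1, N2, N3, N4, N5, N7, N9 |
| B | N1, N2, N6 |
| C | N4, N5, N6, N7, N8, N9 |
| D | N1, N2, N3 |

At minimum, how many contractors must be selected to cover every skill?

2

A and C together: A ∪ C = {N1, N2, N3, N4, N5, N6, N7, N8, N9} — every skill is covered.
No single contractor has all 9 skills (the largest, A, has 7), so 2 is optimal.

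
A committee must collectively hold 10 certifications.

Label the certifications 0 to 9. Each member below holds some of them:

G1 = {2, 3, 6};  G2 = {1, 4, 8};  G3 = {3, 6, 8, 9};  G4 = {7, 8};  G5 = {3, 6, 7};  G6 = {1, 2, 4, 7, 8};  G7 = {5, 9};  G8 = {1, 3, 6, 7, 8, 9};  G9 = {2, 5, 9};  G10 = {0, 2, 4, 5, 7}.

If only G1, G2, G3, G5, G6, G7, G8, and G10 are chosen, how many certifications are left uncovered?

Union of G1, G2, G3, G5, G6, G7, G8, G10 = {0, 1, 2, 3, 4, 5, 6, 7, 8, 9} — that's every certification, so 0 are uncovered.

0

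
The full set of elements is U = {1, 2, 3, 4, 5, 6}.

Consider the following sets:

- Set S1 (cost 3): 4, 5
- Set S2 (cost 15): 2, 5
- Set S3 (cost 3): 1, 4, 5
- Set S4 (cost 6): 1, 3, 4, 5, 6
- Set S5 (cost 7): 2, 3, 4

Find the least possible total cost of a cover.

S4, S5 together cover every element (S4 ∪ S5 = {1, 2, 3, 4, 5, 6}); total cost 6 + 7 = 13.
The greedy pick S3, S4, S5 costs 16; no covering selection beats 13.

13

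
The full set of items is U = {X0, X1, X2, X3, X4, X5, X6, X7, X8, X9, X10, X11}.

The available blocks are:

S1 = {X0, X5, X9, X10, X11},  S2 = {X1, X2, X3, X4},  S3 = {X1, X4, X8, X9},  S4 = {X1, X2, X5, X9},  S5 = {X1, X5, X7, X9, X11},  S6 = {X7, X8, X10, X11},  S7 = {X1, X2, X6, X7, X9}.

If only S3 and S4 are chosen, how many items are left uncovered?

6

Union of S3, S4 = {X1, X2, X4, X5, X8, X9}.
Not covered: X0, X3, X6, X7, X10, X11 — 6 items.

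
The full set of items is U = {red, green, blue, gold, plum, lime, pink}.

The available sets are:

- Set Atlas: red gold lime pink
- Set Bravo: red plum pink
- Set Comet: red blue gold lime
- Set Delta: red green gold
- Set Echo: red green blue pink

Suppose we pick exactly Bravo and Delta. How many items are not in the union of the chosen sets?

2

Union of Bravo, Delta = {red, green, gold, plum, pink}.
Not covered: blue, lime — 2 items.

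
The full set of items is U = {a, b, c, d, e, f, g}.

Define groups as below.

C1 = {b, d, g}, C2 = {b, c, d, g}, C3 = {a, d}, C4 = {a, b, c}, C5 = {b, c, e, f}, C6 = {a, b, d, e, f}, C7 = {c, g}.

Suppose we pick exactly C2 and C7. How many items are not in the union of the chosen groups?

3

Union of C2, C7 = {b, c, d, g}.
Not covered: a, e, f — 3 items.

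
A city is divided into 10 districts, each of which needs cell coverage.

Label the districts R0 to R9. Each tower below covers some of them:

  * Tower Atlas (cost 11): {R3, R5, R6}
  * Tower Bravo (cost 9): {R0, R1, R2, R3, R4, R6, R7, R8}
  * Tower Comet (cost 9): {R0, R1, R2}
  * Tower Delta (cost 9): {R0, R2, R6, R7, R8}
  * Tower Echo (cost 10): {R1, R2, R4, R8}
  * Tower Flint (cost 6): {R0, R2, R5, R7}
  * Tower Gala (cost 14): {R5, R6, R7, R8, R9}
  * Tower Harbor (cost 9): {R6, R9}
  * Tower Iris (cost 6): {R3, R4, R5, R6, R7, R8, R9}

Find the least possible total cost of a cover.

15

Bravo, Iris together cover every district (Bravo ∪ Iris = {R0, R1, R2, R3, R4, R5, R6, R7, R8, R9}); total cost 9 + 6 = 15.
No covering selection has total cost below 15.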